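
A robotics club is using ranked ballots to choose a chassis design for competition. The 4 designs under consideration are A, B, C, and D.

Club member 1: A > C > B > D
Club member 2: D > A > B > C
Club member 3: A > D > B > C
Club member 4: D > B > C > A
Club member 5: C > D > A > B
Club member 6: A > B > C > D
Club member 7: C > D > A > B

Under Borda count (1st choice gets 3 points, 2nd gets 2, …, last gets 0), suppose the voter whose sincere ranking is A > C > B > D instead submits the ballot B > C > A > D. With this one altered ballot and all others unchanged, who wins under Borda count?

D

Borda totals with the altered ballot: A 11, B 9, C 10, D 12.
The switch changes the winner from A to D.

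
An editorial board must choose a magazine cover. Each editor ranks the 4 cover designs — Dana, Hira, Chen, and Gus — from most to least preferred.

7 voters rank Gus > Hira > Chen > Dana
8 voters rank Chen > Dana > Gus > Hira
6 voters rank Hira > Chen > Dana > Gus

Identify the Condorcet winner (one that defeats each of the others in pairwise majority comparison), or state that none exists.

There is no Condorcet winner

Head-to-head results (21 voters total):
Dana vs Hira: Hira wins 13–8.
Dana vs Chen: Chen wins 21–0.
Dana vs Gus: Dana wins 14–7.
Hira vs Chen: Hira wins 13–8.
Hira vs Gus: Gus wins 15–6.
Chen vs Gus: Chen wins 14–7.
No candidate beats all others: Dana beats Gus beats Hira beats Dana, a majority cycle.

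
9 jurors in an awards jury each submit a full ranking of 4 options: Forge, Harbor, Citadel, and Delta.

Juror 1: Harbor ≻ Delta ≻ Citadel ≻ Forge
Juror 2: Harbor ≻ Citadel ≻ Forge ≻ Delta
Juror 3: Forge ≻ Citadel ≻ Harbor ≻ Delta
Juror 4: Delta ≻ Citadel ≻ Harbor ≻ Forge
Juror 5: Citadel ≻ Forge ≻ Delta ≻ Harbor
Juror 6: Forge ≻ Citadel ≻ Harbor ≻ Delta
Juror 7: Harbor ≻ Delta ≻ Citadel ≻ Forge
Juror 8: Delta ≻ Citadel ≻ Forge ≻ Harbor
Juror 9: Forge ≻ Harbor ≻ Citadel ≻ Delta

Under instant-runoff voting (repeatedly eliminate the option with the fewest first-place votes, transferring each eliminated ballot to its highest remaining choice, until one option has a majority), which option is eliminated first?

Citadel

Round 1: Forge 3, Harbor 3, Delta 2, Citadel 1. Citadel has the fewest and is eliminated.
Round 2: Forge 4, Harbor 3, Delta 2. Delta has the fewest and is eliminated.
Round 3: Forge 5, Harbor 4. Forge has a majority.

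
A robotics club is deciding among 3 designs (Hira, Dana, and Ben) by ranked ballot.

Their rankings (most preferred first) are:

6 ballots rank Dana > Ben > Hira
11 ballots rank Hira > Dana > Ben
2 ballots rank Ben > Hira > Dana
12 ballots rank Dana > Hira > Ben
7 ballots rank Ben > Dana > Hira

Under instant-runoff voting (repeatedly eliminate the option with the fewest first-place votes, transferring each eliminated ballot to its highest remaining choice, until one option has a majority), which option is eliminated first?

Round 1: Dana 18, Hira 11, Ben 9. Ben has the fewest and is eliminated.
Round 2: Dana 25, Hira 13. Dana has a majority.

Ben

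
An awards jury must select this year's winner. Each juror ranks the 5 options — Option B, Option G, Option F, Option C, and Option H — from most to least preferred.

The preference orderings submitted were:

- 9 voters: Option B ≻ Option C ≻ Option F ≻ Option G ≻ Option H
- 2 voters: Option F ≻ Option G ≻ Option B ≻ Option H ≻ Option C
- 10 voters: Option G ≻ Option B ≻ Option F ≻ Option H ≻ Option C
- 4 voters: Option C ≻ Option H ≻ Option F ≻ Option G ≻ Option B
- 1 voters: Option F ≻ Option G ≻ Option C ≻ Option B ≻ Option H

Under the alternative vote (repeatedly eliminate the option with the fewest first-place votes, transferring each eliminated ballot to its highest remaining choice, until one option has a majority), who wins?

Option G

Round 1: Option G 10, Option B 9, Option C 4, Option F 3, Option H 0. Option H has the fewest and is eliminated.
Round 2: Option G 10, Option B 9, Option C 4, Option F 3. Option F has the fewest and is eliminated.
Round 3: Option G 13, Option B 9, Option C 4. Option C has the fewest and is eliminated.
Round 4: Option G 17, Option B 9. Option G has a majority.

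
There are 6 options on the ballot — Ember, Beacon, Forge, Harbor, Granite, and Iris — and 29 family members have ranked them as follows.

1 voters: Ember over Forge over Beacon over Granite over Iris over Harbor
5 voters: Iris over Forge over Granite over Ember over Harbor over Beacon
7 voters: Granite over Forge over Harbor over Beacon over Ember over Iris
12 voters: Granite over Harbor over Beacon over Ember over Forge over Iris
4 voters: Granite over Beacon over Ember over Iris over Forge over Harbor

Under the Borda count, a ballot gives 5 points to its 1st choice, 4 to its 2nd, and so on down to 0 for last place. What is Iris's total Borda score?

Borda scores:
  Ember: 5 + 5·2 + 7·1 + 12·2 + 4·3 = 58
  Beacon: 3 + 5·0 + 7·2 + 12·3 + 4·4 = 69
  Forge: 4 + 5·4 + 7·4 + 12·1 + 4·1 = 68
  Harbor: 0 + 5·1 + 7·3 + 12·4 + 4·0 = 74
  Granite: 2 + 5·3 + 7·5 + 12·5 + 4·5 = 132
  Iris: 1 + 5·5 + 7·0 + 12·0 + 4·2 = 34

34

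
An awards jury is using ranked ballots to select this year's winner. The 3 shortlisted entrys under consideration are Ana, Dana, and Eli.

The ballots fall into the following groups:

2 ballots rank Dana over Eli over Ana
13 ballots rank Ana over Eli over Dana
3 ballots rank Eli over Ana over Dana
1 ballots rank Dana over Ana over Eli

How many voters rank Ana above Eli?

Ballots ranking Ana above Eli: 13+1 = 14.
Ballots ranking Eli above Ana: 2+3 = 5.
So 14 of 19 voters prefer Ana to Eli.

14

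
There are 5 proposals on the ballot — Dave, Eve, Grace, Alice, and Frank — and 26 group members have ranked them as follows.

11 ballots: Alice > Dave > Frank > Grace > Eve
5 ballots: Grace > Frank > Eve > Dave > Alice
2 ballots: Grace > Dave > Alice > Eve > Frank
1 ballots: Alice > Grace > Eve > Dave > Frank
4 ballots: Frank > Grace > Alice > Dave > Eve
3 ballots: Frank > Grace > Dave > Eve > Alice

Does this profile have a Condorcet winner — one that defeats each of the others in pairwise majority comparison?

No

Head-to-head results (26 voters total):
Dave vs Eve: Dave wins 20–6.
Dave vs Grace: Grace wins 15–11.
Dave vs Alice: Alice wins 16–10.
Dave vs Frank: Dave wins 14–12.
Eve vs Grace: Grace wins 26–0.
Eve vs Alice: Alice wins 18–8.
Eve vs Frank: Frank wins 23–3.
Grace vs Alice: Grace wins 14–12.
Grace vs Frank: Frank wins 18–8.
Alice vs Frank: Alice wins 14–12.
No candidate beats all others: Dave beats Frank beats Grace beats Dave, a majority cycle.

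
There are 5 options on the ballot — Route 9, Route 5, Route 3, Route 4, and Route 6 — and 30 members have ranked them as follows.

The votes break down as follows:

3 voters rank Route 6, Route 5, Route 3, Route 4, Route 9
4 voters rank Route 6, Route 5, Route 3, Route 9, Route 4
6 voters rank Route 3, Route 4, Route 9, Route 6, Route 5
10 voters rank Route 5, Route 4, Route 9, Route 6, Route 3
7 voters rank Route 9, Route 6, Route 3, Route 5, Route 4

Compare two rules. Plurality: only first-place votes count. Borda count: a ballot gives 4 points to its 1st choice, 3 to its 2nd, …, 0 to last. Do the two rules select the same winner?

Plurality first-place counts: Route 9 7, Route 5 10, Route 3 6, Route 4 0, Route 6 7 → Route 5.
Borda totals: Route 9 64, Route 5 68, Route 3 52, Route 4 51, Route 6 65 → Route 5.
The two rules agree on Route 5.

Yes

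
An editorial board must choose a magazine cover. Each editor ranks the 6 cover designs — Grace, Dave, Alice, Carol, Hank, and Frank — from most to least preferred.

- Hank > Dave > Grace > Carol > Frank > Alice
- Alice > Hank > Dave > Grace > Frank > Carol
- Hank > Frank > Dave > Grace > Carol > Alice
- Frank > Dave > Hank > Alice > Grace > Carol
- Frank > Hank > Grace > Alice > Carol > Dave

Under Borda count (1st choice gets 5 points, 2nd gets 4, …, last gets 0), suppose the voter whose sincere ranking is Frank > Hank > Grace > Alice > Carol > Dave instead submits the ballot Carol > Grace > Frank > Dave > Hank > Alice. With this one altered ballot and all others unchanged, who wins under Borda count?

Borda totals with the altered ballot: Grace 12, Dave 16, Alice 7, Carol 8, Hank 18, Frank 14.
The winner is unchanged: still Hank.

Hank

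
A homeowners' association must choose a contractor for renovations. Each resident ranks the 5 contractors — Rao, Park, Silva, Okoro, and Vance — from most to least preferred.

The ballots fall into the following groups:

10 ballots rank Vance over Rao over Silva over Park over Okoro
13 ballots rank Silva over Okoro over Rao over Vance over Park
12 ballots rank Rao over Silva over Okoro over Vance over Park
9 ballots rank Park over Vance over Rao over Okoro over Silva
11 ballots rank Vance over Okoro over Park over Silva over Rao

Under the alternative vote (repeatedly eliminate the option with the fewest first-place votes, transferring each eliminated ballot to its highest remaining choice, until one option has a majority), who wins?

Vance

Round 1: Vance 21, Silva 13, Rao 12, Park 9, Okoro 0. Okoro has the fewest and is eliminated.
Round 2: Vance 21, Silva 13, Rao 12, Park 9. Park has the fewest and is eliminated.
Round 3: Vance 30, Silva 13, Rao 12. Vance has a majority.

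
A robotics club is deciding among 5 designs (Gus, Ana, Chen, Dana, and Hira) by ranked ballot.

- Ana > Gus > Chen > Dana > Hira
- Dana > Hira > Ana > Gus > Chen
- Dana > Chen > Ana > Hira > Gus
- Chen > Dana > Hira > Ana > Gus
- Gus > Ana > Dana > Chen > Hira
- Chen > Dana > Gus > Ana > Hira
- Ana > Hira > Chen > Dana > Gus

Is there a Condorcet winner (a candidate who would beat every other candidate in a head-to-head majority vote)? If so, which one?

Head-to-head results (7 voters total):
Gus vs Ana: Ana wins 5–2.
Gus vs Chen: Chen wins 4–3.
Gus vs Dana: Dana wins 5–2.
Gus vs Hira: Hira wins 4–3.
Ana vs Chen: Ana wins 4–3.
Ana vs Dana: Dana wins 4–3.
Ana vs Hira: Ana wins 5–2.
Chen vs Dana: Chen wins 4–3.
Chen vs Hira: Chen wins 5–2.
Dana vs Hira: Dana wins 6–1.
No candidate beats all others: Ana beats Chen beats Dana beats Ana, a majority cycle.

No Condorcet winner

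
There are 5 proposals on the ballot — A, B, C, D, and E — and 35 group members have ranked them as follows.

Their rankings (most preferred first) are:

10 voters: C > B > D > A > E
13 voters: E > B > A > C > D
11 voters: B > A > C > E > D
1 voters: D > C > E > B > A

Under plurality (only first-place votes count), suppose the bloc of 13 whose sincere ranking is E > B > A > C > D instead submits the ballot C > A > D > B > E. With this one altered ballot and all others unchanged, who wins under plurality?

C

First-place totals with the altered ballot: A 0, B 11, C 23, D 1, E 0.
The switch changes the winner from E to C.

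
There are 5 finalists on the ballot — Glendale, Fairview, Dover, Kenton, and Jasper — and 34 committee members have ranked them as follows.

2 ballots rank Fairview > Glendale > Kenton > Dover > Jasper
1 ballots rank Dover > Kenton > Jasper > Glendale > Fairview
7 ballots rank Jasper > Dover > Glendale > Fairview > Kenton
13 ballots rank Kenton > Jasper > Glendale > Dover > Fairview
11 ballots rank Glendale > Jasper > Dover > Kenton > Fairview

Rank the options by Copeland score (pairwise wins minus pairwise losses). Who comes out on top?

Jasper

Pairwise results:
  Glendale vs Fairview: Glendale wins 32–2.
  Glendale vs Dover: Glendale wins 26–8.
  Glendale vs Kenton: Glendale wins 20–14.
  Glendale vs Jasper: Jasper wins 21–13.
  Fairview vs Dover: Dover wins 32–2.
  Fairview vs Kenton: Kenton wins 25–9.
  Fairview vs Jasper: Jasper wins 32–2.
  Dover vs Kenton: Dover wins 19–15.
  Dover vs Jasper: Jasper wins 31–3.
  Kenton vs Jasper: Jasper wins 18–16.
Copeland scores (wins − losses):
  Glendale: 3 − 1 = 2
  Fairview: 0 − 4 = -4
  Dover: 2 − 2 = 0
  Kenton: 1 − 3 = -2
  Jasper: 4 − 0 = 4
Jasper has the best Copeland score.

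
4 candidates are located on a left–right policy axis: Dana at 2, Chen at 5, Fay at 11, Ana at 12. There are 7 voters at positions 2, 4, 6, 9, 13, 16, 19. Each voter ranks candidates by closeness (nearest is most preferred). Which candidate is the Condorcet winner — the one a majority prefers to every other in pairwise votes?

With single-peaked preferences on a line, the Condorcet winner is the candidate closest to the median voter.
The median voter (position 9) is closest to Fay at 11.
Check: Fay vs Ana — voters closer to Fay: 4 of 7.

Fay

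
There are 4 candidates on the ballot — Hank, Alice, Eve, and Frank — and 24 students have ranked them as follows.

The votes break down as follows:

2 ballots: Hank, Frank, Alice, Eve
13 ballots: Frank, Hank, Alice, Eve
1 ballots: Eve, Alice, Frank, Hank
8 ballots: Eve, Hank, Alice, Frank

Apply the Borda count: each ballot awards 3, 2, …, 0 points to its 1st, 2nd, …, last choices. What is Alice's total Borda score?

25

Borda scores:
  Hank: 2·3 + 13·2 + 0 + 8·2 = 48
  Alice: 2·1 + 13·1 + 2 + 8·1 = 25
  Eve: 2·0 + 13·0 + 3 + 8·3 = 27
  Frank: 2·2 + 13·3 + 1 + 8·0 = 44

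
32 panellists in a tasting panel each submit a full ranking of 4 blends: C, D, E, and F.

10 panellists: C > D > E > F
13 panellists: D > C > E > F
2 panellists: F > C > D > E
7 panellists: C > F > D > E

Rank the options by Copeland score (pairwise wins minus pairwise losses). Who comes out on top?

C

Pairwise results:
  C vs D: C wins 19–13.
  C vs E: C wins 32–0.
  C vs F: C wins 30–2.
  D vs E: D wins 32–0.
  D vs F: D wins 23–9.
  E vs F: E wins 23–9.
Copeland scores (wins − losses):
  C: 3 − 0 = 3
  D: 2 − 1 = 1
  E: 1 − 2 = -1
  F: 0 − 3 = -3
C has the best Copeland score.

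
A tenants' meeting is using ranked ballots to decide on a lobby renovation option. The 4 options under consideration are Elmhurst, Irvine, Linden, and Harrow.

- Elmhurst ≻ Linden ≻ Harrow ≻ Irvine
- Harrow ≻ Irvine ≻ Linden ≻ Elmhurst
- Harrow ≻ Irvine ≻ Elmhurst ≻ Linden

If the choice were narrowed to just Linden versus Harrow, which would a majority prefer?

Ballots ranking Linden above Harrow: 1.
Ballots ranking Harrow above Linden: 2.
Harrow wins the head-to-head, 2–1.

Harrow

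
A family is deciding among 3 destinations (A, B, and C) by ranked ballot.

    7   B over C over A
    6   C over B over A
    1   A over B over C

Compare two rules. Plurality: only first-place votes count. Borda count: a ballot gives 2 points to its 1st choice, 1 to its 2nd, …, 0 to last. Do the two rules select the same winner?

Yes

Plurality first-place counts: A 1, B 7, C 6 → B.
Borda totals: A 2, B 21, C 19 → B.
The two rules agree on B.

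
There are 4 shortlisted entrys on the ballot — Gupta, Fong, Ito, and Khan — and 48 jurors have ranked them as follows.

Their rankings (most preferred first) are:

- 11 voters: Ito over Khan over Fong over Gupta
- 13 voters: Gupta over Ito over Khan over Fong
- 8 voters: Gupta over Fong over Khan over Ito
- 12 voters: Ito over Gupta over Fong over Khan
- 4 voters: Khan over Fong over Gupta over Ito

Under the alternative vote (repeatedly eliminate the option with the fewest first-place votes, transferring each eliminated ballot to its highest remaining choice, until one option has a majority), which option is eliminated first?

Round 1: Ito 23, Gupta 21, Khan 4, Fong 0. Fong has the fewest and is eliminated.
Round 2: Ito 23, Gupta 21, Khan 4. Khan has the fewest and is eliminated.
Round 3: Gupta 25, Ito 23. Gupta has a majority.

Fong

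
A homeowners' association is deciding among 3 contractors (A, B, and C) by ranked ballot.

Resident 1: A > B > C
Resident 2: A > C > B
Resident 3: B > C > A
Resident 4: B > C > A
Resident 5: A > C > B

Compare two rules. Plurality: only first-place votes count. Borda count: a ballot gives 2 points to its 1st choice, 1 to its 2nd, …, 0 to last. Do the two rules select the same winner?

Plurality first-place counts: A 3, B 2, C 0 → A.
Borda totals: A 6, B 5, C 4 → A.
The two rules agree on A.

Yes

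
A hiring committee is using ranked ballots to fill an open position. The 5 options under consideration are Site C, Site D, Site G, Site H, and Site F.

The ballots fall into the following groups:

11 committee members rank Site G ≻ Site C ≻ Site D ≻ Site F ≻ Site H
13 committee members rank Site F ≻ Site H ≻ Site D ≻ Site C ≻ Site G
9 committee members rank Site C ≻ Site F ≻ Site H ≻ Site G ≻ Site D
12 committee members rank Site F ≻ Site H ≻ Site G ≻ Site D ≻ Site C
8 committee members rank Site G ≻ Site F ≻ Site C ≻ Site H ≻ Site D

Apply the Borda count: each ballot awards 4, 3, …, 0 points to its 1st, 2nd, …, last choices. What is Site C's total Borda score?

98

Borda scores:
  Site C: 11·3 + 13·1 + 9·4 + 12·0 + 8·2 = 98
  Site D: 11·2 + 13·2 + 9·0 + 12·1 + 8·0 = 60
  Site G: 11·4 + 13·0 + 9·1 + 12·2 + 8·4 = 109
  Site H: 11·0 + 13·3 + 9·2 + 12·3 + 8·1 = 101
  Site F: 11·1 + 13·4 + 9·3 + 12·4 + 8·3 = 162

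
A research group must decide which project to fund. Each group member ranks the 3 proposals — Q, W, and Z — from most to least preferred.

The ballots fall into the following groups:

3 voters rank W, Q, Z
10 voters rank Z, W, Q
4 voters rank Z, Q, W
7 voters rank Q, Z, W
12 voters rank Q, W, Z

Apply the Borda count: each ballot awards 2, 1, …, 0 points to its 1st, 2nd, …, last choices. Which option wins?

Borda scores:
  Q: 3·1 + 10·0 + 4·1 + 7·2 + 12·2 = 45
  W: 3·2 + 10·1 + 4·0 + 7·0 + 12·1 = 28
  Z: 3·0 + 10·2 + 4·2 + 7·1 + 12·0 = 35
Q has the highest total.

Q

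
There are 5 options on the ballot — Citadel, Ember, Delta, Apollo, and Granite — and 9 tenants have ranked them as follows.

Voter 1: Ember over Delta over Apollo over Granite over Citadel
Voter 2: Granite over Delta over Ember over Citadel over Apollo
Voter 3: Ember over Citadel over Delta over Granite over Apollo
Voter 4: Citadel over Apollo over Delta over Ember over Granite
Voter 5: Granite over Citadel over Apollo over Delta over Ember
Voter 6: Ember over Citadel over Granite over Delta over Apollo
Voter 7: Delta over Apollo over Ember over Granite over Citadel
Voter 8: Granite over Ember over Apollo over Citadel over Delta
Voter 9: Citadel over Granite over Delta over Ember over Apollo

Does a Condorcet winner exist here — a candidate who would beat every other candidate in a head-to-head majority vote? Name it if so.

Head-to-head results (9 voters total):
Citadel vs Ember: Ember wins 6–3.
Citadel vs Delta: Citadel wins 6–3.
Citadel vs Apollo: Citadel wins 6–3.
Citadel vs Granite: Granite wins 5–4.
Ember vs Delta: Delta wins 5–4.
Ember vs Apollo: Ember wins 6–3.
Ember vs Granite: Ember wins 5–4.
Delta vs Apollo: Delta wins 6–3.
Delta vs Granite: Granite wins 5–4.
Apollo vs Granite: Granite wins 6–3.
No candidate beats all others: Citadel beats Delta beats Ember beats Citadel, a majority cycle.

No Condorcet winner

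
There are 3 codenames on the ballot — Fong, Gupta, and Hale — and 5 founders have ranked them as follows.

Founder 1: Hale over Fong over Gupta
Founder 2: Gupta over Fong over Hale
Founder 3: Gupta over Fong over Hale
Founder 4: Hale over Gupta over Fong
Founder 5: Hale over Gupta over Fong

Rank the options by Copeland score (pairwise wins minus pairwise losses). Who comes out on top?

Pairwise results:
  Fong vs Gupta: Gupta wins 4–1.
  Fong vs Hale: Hale wins 3–2.
  Gupta vs Hale: Hale wins 3–2.
Copeland scores (wins − losses):
  Fong: 0 − 2 = -2
  Gupta: 1 − 1 = 0
  Hale: 2 − 0 = 2
Hale has the best Copeland score.

Hale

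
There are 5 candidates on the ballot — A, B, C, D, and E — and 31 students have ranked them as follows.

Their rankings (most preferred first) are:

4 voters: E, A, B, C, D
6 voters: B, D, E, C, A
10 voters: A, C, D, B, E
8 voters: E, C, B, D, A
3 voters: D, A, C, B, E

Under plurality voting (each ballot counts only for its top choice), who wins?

E

First-place vote totals:
  A: 10
  B: 6
  C: 0
  D: 3
  E: 12
E has the most first-place votes.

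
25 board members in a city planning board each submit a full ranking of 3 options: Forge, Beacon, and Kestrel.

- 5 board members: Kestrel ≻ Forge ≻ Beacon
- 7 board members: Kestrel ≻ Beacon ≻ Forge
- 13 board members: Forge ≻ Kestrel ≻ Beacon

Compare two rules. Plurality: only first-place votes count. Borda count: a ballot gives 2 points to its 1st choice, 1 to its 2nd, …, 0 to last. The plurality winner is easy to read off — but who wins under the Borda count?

Plurality first-place counts: Forge 13, Beacon 0, Kestrel 12 → Forge.
Borda totals: Forge 31, Beacon 7, Kestrel 37 → Kestrel.

Kestrel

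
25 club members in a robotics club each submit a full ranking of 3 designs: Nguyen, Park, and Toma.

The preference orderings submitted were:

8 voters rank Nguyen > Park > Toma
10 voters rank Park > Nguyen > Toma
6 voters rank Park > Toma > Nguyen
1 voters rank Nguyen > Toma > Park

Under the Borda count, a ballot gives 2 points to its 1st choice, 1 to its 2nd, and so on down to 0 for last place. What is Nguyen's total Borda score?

28

Borda scores:
  Nguyen: 8·2 + 10·1 + 6·0 + 2 = 28
  Park: 8·1 + 10·2 + 6·2 + 0 = 40
  Toma: 8·0 + 10·0 + 6·1 + 1 = 7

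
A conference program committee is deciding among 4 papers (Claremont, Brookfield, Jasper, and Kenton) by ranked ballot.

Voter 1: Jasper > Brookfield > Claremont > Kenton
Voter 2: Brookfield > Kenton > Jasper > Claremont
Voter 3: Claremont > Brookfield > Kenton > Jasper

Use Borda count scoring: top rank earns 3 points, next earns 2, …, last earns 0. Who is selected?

Borda scores:
  Claremont: 1 + 0 + 3 = 4
  Brookfield: 2 + 3 + 2 = 7
  Jasper: 3 + 1 + 0 = 4
  Kenton: 0 + 2 + 1 = 3
Brookfield has the highest total.

Brookfield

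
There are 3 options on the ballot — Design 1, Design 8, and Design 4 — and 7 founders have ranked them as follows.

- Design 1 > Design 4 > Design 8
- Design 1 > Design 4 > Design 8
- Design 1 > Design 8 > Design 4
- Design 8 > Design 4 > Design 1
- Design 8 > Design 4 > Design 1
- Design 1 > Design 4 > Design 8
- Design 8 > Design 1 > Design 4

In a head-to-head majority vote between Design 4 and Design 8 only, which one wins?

Design 8

Ballots ranking Design 4 above Design 8: 3.
Ballots ranking Design 8 above Design 4: 4.
Design 8 wins the head-to-head, 4–3.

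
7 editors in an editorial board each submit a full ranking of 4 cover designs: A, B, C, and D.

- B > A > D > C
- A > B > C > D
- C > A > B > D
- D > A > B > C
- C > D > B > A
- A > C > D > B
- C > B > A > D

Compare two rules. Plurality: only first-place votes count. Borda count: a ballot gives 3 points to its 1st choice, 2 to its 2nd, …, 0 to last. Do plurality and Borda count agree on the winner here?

No

Plurality first-place counts: A 2, B 1, C 3, D 1 → C.
Borda totals: A 13, B 10, C 12, D 7 → A.
The two rules disagree: plurality picks C, Borda picks A.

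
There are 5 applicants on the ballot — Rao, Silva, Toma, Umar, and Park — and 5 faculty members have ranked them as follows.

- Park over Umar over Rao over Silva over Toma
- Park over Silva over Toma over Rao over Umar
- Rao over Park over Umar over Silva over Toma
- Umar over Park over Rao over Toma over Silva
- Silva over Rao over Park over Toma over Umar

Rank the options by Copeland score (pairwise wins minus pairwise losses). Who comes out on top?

Park

Pairwise results:
  Rao vs Silva: Rao wins 3–2.
  Rao vs Toma: Rao wins 4–1.
  Rao vs Umar: Rao wins 3–2.
  Rao vs Park: Park wins 3–2.
  Silva vs Toma: Silva wins 4–1.
  Silva vs Umar: Umar wins 3–2.
  Silva vs Park: Park wins 4–1.
  Toma vs Umar: Umar wins 3–2.
  Toma vs Park: Park wins 5–0.
  Umar vs Park: Park wins 4–1.
Copeland scores (wins − losses):
  Rao: 3 − 1 = 2
  Silva: 1 − 3 = -2
  Toma: 0 − 4 = -4
  Umar: 2 − 2 = 0
  Park: 4 − 0 = 4
Park has the best Copeland score.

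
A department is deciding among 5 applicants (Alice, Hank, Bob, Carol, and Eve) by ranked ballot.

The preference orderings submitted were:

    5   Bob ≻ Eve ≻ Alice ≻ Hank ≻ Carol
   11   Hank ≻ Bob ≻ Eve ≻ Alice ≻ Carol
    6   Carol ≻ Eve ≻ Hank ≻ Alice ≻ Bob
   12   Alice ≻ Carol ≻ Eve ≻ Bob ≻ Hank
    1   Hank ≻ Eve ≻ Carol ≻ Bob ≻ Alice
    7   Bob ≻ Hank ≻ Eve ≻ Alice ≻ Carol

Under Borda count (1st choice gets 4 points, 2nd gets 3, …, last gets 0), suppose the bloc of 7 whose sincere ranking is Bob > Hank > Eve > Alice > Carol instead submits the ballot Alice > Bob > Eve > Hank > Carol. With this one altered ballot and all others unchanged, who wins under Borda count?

Alice

Borda totals with the altered ballot: Alice 103, Hank 72, Bob 87, Carol 62, Eve 96.
The switch changes the winner from Eve to Alice.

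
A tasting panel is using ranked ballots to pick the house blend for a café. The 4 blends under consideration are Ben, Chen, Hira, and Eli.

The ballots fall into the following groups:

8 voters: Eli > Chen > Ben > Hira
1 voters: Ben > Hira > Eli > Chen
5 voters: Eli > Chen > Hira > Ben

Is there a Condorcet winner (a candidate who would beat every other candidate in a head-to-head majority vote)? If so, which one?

Eli

Head-to-head results (14 voters total):
Ben vs Chen: Chen wins 13–1.
Ben vs Hira: Ben wins 9–5.
Ben vs Eli: Eli wins 13–1.
Chen vs Hira: Chen wins 13–1.
Chen vs Eli: Eli wins 14–0.
Hira vs Eli: Eli wins 13–1.
Eli beats each rival — Ben (13–1), Chen (14–0), Hira (13–1) — so Eli is the Condorcet winner.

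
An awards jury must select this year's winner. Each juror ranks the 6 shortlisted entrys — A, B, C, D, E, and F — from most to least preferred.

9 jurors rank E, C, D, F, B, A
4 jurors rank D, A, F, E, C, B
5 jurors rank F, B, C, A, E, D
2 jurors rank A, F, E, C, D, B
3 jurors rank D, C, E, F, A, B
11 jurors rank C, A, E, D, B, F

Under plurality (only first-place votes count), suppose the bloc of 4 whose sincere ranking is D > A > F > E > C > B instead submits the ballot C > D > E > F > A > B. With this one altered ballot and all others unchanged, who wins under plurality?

First-place totals with the altered ballot: A 2, B 0, C 15, D 3, E 9, F 5.
The winner is unchanged: still C.

C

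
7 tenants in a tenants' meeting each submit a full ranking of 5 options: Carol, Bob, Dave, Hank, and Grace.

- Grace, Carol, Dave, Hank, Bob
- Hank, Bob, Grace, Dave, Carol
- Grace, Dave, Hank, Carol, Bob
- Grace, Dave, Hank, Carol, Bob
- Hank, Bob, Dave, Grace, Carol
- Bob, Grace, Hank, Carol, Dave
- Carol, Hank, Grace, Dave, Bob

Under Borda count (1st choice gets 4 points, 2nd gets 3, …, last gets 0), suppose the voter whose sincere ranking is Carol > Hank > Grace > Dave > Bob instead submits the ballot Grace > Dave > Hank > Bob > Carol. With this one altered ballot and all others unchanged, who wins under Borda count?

Grace

Borda totals with the altered ballot: Carol 6, Bob 11, Dave 14, Hank 17, Grace 22.
The winner is unchanged: still Grace.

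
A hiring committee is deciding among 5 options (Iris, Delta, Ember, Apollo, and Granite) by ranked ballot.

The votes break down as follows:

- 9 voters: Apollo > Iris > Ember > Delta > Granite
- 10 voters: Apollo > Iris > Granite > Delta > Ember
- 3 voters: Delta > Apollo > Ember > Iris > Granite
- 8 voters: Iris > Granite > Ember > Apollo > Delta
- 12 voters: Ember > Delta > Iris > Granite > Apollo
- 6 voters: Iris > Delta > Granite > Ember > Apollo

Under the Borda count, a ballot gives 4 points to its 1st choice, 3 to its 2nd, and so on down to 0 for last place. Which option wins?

Iris

Borda scores:
  Iris: 9·3 + 10·3 + 3·1 + 8·4 + 12·2 + 6·4 = 140
  Delta: 9·1 + 10·1 + 3·4 + 8·0 + 12·3 + 6·3 = 85
  Ember: 9·2 + 10·0 + 3·2 + 8·2 + 12·4 + 6·1 = 94
  Apollo: 9·4 + 10·4 + 3·3 + 8·1 + 12·0 + 6·0 = 93
  Granite: 9·0 + 10·2 + 3·0 + 8·3 + 12·1 + 6·2 = 68
Iris has the highest total.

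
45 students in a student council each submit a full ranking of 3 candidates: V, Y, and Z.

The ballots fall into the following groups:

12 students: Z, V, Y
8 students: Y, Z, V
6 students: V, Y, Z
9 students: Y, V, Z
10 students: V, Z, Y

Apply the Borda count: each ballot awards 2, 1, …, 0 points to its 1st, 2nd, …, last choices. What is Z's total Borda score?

Borda scores:
  V: 12·1 + 8·0 + 6·2 + 9·1 + 10·2 = 53
  Y: 12·0 + 8·2 + 6·1 + 9·2 + 10·0 = 40
  Z: 12·2 + 8·1 + 6·0 + 9·0 + 10·1 = 42

42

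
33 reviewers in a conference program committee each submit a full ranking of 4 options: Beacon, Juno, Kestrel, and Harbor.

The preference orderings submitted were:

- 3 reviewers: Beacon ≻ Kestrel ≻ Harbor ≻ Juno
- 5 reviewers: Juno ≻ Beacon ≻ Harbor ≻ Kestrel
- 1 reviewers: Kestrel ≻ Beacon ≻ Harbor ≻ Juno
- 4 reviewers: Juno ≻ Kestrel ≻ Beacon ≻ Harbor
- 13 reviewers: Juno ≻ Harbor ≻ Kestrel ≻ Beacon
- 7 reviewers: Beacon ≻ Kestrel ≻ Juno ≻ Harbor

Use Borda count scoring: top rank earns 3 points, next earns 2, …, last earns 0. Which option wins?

Borda scores:
  Beacon: 3·3 + 5·2 + 2 + 4·1 + 13·0 + 7·3 = 46
  Juno: 3·0 + 5·3 + 0 + 4·3 + 13·3 + 7·1 = 73
  Kestrel: 3·2 + 5·0 + 3 + 4·2 + 13·1 + 7·2 = 44
  Harbor: 3·1 + 5·1 + 1 + 4·0 + 13·2 + 7·0 = 35
Juno has the highest total.

Juno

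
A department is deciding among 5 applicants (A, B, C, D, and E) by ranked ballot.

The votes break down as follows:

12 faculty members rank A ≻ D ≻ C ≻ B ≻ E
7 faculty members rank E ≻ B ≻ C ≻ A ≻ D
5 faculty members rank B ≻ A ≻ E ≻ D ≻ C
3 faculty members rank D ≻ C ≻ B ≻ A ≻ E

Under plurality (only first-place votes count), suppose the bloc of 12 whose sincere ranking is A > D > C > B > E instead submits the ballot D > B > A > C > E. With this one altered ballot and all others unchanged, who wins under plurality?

D

First-place totals with the altered ballot: A 0, B 5, C 0, D 15, E 7.
The switch changes the winner from A to D.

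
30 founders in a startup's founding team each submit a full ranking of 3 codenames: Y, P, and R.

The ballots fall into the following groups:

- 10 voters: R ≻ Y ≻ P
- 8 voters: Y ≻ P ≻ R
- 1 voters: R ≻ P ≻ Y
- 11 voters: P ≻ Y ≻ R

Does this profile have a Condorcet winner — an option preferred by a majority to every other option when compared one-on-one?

Head-to-head results (30 voters total):
Y vs P: Y wins 18–12.
Y vs R: Y wins 19–11.
P vs R: P wins 19–11.
Y beats each rival — P (18–12), R (19–11) — so Y is the Condorcet winner.

Yes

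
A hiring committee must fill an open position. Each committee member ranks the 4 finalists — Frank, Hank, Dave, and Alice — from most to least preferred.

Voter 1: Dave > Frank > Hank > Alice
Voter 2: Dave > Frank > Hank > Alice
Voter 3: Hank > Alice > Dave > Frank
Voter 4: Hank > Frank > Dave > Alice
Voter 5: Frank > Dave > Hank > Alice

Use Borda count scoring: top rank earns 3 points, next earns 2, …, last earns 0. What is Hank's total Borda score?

Borda scores:
  Frank: 2 + 2 + 0 + 2 + 3 = 9
  Hank: 1 + 1 + 3 + 3 + 1 = 9
  Dave: 3 + 3 + 1 + 1 + 2 = 10
  Alice: 0 + 0 + 2 + 0 + 0 = 2

9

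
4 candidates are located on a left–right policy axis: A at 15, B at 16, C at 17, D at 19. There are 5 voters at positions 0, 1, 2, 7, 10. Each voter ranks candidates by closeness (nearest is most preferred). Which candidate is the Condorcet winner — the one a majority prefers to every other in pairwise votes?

With single-peaked preferences on a line, the Condorcet winner is the candidate closest to the median voter.
The median voter (position 2) is closest to A at 15.
Check: A vs D — voters closer to A: 5 of 5.

A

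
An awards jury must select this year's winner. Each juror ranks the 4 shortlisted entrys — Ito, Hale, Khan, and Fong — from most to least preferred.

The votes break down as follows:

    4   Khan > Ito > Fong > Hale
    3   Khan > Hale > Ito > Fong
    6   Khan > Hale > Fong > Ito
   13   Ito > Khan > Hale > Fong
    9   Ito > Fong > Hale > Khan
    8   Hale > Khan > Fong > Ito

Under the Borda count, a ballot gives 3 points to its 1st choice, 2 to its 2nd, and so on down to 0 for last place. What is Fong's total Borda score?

Borda scores:
  Ito: 4·2 + 3·1 + 6·0 + 13·3 + 9·3 + 8·0 = 77
  Hale: 4·0 + 3·2 + 6·2 + 13·1 + 9·1 + 8·3 = 64
  Khan: 4·3 + 3·3 + 6·3 + 13·2 + 9·0 + 8·2 = 81
  Fong: 4·1 + 3·0 + 6·1 + 13·0 + 9·2 + 8·1 = 36

36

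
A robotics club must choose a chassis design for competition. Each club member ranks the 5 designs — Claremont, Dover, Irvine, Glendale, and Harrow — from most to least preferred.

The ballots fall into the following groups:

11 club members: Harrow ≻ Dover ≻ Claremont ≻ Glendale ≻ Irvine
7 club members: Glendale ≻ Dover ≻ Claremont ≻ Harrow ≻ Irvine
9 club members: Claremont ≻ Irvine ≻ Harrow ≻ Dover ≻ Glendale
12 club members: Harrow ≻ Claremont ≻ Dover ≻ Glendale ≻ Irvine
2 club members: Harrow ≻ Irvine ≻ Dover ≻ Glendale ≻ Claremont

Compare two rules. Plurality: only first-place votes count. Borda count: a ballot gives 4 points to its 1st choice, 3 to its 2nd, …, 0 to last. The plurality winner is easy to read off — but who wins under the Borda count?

Harrow

Plurality first-place counts: Claremont 9, Dover 0, Irvine 0, Glendale 7, Harrow 25 → Harrow.
Borda totals: Claremont 108, Dover 91, Irvine 33, Glendale 53, Harrow 125 → Harrow.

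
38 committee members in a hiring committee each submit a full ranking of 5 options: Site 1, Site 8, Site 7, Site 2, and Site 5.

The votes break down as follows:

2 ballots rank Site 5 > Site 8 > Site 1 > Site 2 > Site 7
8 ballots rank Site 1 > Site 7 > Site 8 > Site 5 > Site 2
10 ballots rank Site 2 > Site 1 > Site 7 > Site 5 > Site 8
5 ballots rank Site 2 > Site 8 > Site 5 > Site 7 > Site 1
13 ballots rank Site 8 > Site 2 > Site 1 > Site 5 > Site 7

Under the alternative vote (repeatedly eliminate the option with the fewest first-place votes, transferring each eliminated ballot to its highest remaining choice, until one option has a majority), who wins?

Site 8

Round 1: Site 2 15, Site 8 13, Site 1 8, Site 5 2, Site 7 0. Site 7 has the fewest and is eliminated.
Round 2: Site 2 15, Site 8 13, Site 1 8, Site 5 2. Site 5 has the fewest and is eliminated.
Round 3: Site 8 15, Site 2 15, Site 1 8. Site 1 has the fewest and is eliminated.
Round 4: Site 8 23, Site 2 15. Site 8 has a majority.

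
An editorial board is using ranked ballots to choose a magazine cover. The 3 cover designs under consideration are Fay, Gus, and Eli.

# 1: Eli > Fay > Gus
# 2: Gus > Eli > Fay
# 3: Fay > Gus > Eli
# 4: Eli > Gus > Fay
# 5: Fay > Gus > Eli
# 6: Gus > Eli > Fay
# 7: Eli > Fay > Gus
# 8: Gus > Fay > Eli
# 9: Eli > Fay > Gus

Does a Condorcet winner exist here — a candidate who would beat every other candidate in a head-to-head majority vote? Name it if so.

No Condorcet winner

Head-to-head results (9 voters total):
Fay vs Gus: Fay wins 5–4.
Fay vs Eli: Eli wins 6–3.
Gus vs Eli: Gus wins 5–4.
No candidate beats all others: Fay beats Gus beats Eli beats Fay, a majority cycle.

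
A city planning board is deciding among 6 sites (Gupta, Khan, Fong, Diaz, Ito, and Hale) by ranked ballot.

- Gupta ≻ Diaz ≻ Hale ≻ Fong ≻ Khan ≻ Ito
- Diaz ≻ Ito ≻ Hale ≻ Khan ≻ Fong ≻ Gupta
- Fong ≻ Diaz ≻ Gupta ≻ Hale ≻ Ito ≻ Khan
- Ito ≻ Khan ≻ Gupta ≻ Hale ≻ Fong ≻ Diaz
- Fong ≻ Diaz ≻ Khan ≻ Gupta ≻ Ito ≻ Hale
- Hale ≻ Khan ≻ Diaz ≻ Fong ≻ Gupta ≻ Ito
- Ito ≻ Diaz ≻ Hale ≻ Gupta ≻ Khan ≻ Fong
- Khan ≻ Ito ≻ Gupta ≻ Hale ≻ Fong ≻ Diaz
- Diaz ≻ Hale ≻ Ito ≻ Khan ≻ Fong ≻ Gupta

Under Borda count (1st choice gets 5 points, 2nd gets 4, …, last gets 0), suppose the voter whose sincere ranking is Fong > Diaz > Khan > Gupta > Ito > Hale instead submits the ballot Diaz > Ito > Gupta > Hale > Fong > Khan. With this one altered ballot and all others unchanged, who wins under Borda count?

Borda totals with the altered ballot: Gupta 20, Khan 19, Fong 14, Diaz 30, Ito 26, Hale 26.
The winner is unchanged: still Diaz.

Diaz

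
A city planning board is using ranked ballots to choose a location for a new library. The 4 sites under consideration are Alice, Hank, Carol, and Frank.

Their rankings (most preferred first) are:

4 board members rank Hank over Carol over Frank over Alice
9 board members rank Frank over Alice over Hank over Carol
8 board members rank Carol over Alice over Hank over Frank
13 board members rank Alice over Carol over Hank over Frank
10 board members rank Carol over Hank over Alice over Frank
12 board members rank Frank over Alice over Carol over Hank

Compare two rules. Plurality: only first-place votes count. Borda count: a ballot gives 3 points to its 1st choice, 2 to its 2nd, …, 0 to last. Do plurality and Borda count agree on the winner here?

No

Plurality first-place counts: Alice 13, Hank 4, Carol 18, Frank 21 → Frank.
Borda totals: Alice 107, Hank 62, Carol 100, Frank 67 → Alice.
The two rules disagree: plurality picks Frank, Borda picks Alice.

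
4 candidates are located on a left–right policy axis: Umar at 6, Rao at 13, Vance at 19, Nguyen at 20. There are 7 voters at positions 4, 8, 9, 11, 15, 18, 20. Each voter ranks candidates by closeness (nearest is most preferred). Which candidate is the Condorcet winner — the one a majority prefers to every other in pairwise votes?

With single-peaked preferences on a line, the Condorcet winner is the candidate closest to the median voter.
The median voter (position 11) is closest to Rao at 13.
Check: Rao vs Vance — voters closer to Rao: 5 of 7.

Rao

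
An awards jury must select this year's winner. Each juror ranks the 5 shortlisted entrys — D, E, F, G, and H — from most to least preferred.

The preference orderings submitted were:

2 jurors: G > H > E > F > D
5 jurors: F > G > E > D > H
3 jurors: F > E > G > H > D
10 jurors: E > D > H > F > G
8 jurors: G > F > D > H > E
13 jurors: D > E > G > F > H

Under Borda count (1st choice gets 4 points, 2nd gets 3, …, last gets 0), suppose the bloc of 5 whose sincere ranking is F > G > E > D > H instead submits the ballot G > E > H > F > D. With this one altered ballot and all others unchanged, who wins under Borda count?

Borda totals with the altered ballot: D 98, E 107, F 66, G 92, H 47.
The switch changes the winner from D to E.

E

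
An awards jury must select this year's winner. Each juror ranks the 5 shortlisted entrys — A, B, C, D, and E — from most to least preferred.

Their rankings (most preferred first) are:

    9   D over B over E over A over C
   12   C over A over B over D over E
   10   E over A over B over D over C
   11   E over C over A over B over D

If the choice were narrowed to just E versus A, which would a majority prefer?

Ballots ranking E above A: 9+10+11 = 30.
Ballots ranking A above E: 12.
E wins the head-to-head, 30–12.

E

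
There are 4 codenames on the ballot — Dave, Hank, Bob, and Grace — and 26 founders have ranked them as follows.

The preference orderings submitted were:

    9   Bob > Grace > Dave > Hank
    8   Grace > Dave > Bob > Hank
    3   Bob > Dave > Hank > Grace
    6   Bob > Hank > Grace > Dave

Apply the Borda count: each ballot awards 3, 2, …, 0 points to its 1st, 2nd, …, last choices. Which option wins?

Bob

Borda scores:
  Dave: 9·1 + 8·2 + 3·2 + 6·0 = 31
  Hank: 9·0 + 8·0 + 3·1 + 6·2 = 15
  Bob: 9·3 + 8·1 + 3·3 + 6·3 = 62
  Grace: 9·2 + 8·3 + 3·0 + 6·1 = 48
Bob has the highest total.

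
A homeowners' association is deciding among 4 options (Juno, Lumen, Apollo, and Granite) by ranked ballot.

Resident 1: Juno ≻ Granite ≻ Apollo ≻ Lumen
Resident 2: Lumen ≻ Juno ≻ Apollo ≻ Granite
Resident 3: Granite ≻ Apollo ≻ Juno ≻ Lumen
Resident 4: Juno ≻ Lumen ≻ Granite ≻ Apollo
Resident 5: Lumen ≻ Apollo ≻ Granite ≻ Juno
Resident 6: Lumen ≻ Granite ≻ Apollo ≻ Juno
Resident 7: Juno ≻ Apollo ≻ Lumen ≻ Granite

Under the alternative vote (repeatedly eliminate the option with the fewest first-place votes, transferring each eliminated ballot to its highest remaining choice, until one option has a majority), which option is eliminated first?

Round 1: Juno 3, Lumen 3, Granite 1, Apollo 0. Apollo has the fewest and is eliminated.
Round 2: Juno 3, Lumen 3, Granite 1. Granite has the fewest and is eliminated.
Round 3: Juno 4, Lumen 3. Juno has a majority.

Apollo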